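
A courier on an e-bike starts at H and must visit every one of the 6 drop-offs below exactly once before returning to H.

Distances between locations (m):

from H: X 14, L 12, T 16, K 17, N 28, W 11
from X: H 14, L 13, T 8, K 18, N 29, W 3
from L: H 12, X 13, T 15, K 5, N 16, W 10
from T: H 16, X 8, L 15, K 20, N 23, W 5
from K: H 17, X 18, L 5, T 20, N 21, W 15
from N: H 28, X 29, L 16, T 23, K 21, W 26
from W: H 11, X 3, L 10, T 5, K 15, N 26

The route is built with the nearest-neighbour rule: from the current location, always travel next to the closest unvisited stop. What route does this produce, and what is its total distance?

Total distance 91 m via the nearest-neighbour route H → W → X → T → L → K → N → H.

From H: distances to unvisited — W=11, L=12, X=14, T=16, K=17, N=28. Nearest is W (11).
From W: distances to unvisited — X=3, T=5, L=10, K=15, N=26. Nearest is X (3).
From X: distances to unvisited — T=8, L=13, K=18, N=29. Nearest is T (8).
From T: distances to unvisited — L=15, K=20, N=23. Nearest is L (15).
From L: distances to unvisited — K=5, N=16. Nearest is K (5).
From K: distances to unvisited — N=21. Nearest is N (21).
Return N→H: 28.
Total = 11 + 3 + 8 + 15 + 5 + 21 + 28 = 91.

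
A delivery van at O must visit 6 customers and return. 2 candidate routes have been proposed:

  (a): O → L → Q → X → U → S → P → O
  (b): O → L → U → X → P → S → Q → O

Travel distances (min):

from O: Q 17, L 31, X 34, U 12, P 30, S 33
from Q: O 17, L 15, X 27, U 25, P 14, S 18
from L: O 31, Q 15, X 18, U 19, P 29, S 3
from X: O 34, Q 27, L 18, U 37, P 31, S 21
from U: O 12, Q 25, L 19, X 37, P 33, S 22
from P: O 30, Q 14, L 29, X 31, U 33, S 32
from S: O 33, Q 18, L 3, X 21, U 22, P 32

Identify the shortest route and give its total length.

Shortest is (b), total 185 min.

(a): 31 + 15 + 27 + 37 + 22 + 32 + 30 = 194
(b): 31 + 19 + 37 + 31 + 32 + 18 + 17 = 185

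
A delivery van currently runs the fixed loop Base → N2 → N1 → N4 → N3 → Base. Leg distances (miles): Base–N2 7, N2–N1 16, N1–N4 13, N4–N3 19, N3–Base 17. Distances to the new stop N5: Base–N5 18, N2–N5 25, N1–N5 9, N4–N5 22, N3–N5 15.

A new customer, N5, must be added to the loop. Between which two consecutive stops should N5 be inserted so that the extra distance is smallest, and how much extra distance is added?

Insertion cost between consecutive stops i–j is d(i,N5) + d(N5,j) − d(i,j):
  between Base and N2: 18 + 25 − 7 = 36
  between N2 and N1: 25 + 9 − 16 = 18
  between N1 and N4: 9 + 22 − 13 = 18
  between N4 and N3: 22 + 15 − 19 = 18
  between N3 and Base: 15 + 18 − 17 = 16
Cheapest insertion is between N3 and Base, adding 16.
New total = 72 + 16 = 88.

Minimum extra distance: 16 miles, inserting N5 between N3 and Base.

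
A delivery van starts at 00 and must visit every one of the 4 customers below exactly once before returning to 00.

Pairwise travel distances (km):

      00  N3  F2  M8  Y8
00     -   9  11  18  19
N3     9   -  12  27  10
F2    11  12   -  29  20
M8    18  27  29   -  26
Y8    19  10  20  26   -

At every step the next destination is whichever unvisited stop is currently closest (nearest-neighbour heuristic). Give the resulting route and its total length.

At 00 the remaining stops are N3 9, F2 11, M8 18, Y8 19; go to N3.
At N3 the remaining stops are Y8 10, F2 12, M8 27; go to Y8.
At Y8 the remaining stops are F2 20, M8 26; go to F2.
At F2 the remaining stops are M8 29; go to M8.
Return M8→00: 18.
Total = 9 + 10 + 20 + 29 + 18 = 86.

Total distance 86 km via the nearest-neighbour route 00 → N3 → Y8 → F2 → M8 → 00.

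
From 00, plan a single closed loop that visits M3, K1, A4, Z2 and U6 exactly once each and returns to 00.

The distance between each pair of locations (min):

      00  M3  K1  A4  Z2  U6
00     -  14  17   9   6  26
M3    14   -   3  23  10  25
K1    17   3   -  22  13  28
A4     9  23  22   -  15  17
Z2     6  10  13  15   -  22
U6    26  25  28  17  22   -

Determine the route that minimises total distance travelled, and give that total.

With 5 stops there are 5!/2 = 60 distinct round trips (a route and its reverse cost the same).
00-M3-K1-A4-Z2-U6-00: 14+3+22+15+22+26 = 102
00-M3-K1-A4-U6-Z2-00: 14+3+22+17+22+6 = 84
00-M3-K1-Z2-A4-U6-00: 14+3+13+15+17+26 = 88
00-M3-K1-Z2-U6-A4-00: 14+3+13+22+17+9 = 78
00-M3-K1-U6-A4-Z2-00: 14+3+28+17+15+6 = 83
00-M3-K1-U6-Z2-A4-00: 14+3+28+22+15+9 = 91
00-M3-A4-K1-Z2-U6-00: 14+23+22+13+22+26 = 120
00-M3-A4-K1-U6-Z2-00: 14+23+22+28+22+6 = 115
00-M3-A4-Z2-K1-U6-00: 14+23+15+13+28+26 = 119
00-M3-A4-Z2-U6-K1-00: 14+23+15+22+28+17 = 119
00-M3-A4-U6-K1-Z2-00: 14+23+17+28+13+6 = 101
00-M3-A4-U6-Z2-K1-00: 14+23+17+22+13+17 = 106
00-M3-Z2-K1-A4-U6-00: 14+10+13+22+17+26 = 102
00-M3-Z2-K1-U6-A4-00: 14+10+13+28+17+9 = 91
… (46 more)
00-A4-U6-M3-K1-Z2-00: 9+17+25+3+13+6 = 73  ← best
The minimum is 73.
One optimal route: 00 → A4 → U6 → M3 → K1 → Z2 → 00 (or its reverse).

73 min — the shortest possible round trip.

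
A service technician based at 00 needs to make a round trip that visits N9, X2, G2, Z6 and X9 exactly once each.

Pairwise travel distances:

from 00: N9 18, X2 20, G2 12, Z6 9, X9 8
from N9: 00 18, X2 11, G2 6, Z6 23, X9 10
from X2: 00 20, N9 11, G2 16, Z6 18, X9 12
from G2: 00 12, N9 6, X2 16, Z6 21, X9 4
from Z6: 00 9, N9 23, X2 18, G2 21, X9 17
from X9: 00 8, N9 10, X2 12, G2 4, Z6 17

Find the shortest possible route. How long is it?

00 - N9 - X2 - G2 - Z6 - X9 - 00: 18+11+16+21+17+8 = 91
00 - N9 - X2 - G2 - X9 - Z6 - 00: 18+11+16+4+17+9 = 75
00 - N9 - X2 - Z6 - G2 - X9 - 00: 18+11+18+21+4+8 = 80
00 - N9 - X2 - Z6 - X9 - G2 - 00: 18+11+18+17+4+12 = 80
00 - N9 - X2 - X9 - G2 - Z6 - 00: 18+11+12+4+21+9 = 75
00 - N9 - X2 - X9 - Z6 - G2 - 00: 18+11+12+17+21+12 = 91
00 - N9 - G2 - X2 - Z6 - X9 - 00: 18+6+16+18+17+8 = 83
00 - N9 - G2 - X2 - X9 - Z6 - 00: 18+6+16+12+17+9 = 78
00 - N9 - G2 - Z6 - X2 - X9 - 00: 18+6+21+18+12+8 = 83
00 - N9 - G2 - Z6 - X9 - X2 - 00: 18+6+21+17+12+20 = 94
00 - N9 - G2 - X9 - X2 - Z6 - 00: 18+6+4+12+18+9 = 67
00 - N9 - G2 - X9 - Z6 - X2 - 00: 18+6+4+17+18+20 = 83
00 - N9 - Z6 - X2 - G2 - X9 - 00: 18+23+18+16+4+8 = 87
00 - N9 - Z6 - X2 - X9 - G2 - 00: 18+23+18+12+4+12 = 87
… (46 more)
00 - Z6 - X2 - N9 - G2 - X9 - 00: 9+18+11+6+4+8 = 56  ← best
The minimum is 56.
One optimal route: 00 → Z6 → X2 → N9 → G2 → X9 → 00 (or its reverse).

Shortest round trip = 56.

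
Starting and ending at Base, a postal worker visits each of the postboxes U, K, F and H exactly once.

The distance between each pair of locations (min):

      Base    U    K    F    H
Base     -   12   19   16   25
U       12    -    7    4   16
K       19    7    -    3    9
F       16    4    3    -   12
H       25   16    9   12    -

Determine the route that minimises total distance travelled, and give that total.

Base→U→K→F→H→Base: 12+7+3+12+25 = 59
Base→U→K→H→F→Base: 12+7+9+12+16 = 56
Base→U→F→K→H→Base: 12+4+3+9+25 = 53
Base→U→F→H→K→Base: 12+4+12+9+19 = 56
Base→U→H→K→F→Base: 12+16+9+3+16 = 56
Base→U→H→F→K→Base: 12+16+12+3+19 = 62
Base→K→U→F→H→Base: 19+7+4+12+25 = 67
Base→K→U→H→F→Base: 19+7+16+12+16 = 70
Base→K→F→U→H→Base: 19+3+4+16+25 = 67
Base→K→H→U→F→Base: 19+9+16+4+16 = 64
Base→F→U→K→H→Base: 16+4+7+9+25 = 61
Base→F→K→U→H→Base: 16+3+7+16+25 = 67
The minimum is 53.
One optimal route: Base → U → F → K → H → Base (or its reverse).

53 min — the shortest possible round trip.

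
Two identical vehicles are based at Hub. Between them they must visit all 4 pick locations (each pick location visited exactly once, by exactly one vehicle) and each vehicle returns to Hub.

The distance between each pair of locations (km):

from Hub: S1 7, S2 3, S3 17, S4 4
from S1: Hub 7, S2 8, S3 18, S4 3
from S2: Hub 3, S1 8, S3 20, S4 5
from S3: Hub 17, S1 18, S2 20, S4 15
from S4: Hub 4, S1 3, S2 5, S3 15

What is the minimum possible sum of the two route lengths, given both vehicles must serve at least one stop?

Minimum combined distance: 48 km.

There are 2^3 − 1 = 7 ways to divide the 4 stops into two non-empty groups. For each, the best each vehicle can do is its own shortest tour through its group:
  {S1} + {S2, S3, S4}: 14 + 40 = 54
  {S2} + {S1, S3, S4}: 6 + 42 = 48
  {S1, S2} + {S3, S4}: 18 + 36 = 54
  {S3} + {S1, S2, S4}: 34 + 18 = 52
  {S1, S3} + {S2, S4}: 42 + 12 = 54
  {S2, S3} + {S1, S4}: 40 + 14 = 54
  … (7 splits in total)
Best: vehicle 1 Hub → S2 → Hub = 6; vehicle 2 Hub → S1 → S4 → S3 → Hub = 42; combined 48.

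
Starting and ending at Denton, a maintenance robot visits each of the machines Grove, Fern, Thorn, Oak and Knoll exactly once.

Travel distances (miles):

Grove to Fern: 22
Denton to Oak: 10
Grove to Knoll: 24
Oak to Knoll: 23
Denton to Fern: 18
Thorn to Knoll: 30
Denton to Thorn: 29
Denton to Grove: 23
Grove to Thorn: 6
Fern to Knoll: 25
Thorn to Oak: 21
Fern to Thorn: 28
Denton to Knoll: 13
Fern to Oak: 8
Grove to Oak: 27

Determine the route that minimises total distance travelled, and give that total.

With 5 stops there are 5!/2 = 60 distinct round trips (a route and its reverse cost the same).
Denton - Grove - Fern - Thorn - Oak - Knoll - Denton: 23+22+28+21+23+13 = 130
Denton - Grove - Fern - Thorn - Knoll - Oak - Denton: 23+22+28+30+23+10 = 136
Denton - Grove - Fern - Oak - Thorn - Knoll - Denton: 23+22+8+21+30+13 = 117
Denton - Grove - Fern - Oak - Knoll - Thorn - Denton: 23+22+8+23+30+29 = 135
Denton - Grove - Fern - Knoll - Thorn - Oak - Denton: 23+22+25+30+21+10 = 131
Denton - Grove - Fern - Knoll - Oak - Thorn - Denton: 23+22+25+23+21+29 = 143
Denton - Grove - Thorn - Fern - Oak - Knoll - Denton: 23+6+28+8+23+13 = 101
Denton - Grove - Thorn - Fern - Knoll - Oak - Denton: 23+6+28+25+23+10 = 115
Denton - Grove - Thorn - Oak - Fern - Knoll - Denton: 23+6+21+8+25+13 = 96
Denton - Grove - Thorn - Oak - Knoll - Fern - Denton: 23+6+21+23+25+18 = 116
Denton - Grove - Thorn - Knoll - Fern - Oak - Denton: 23+6+30+25+8+10 = 102
Denton - Grove - Thorn - Knoll - Oak - Fern - Denton: 23+6+30+23+8+18 = 108
Denton - Grove - Oak - Fern - Thorn - Knoll - Denton: 23+27+8+28+30+13 = 129
Denton - Grove - Oak - Fern - Knoll - Thorn - Denton: 23+27+8+25+30+29 = 142
… (46 more)
Denton - Oak - Fern - Grove - Thorn - Knoll - Denton: 10+8+22+6+30+13 = 89  ← best
The minimum is 89.
One optimal route: Denton → Oak → Fern → Grove → Thorn → Knoll → Denton (or its reverse).

Shortest round trip = 89 miles.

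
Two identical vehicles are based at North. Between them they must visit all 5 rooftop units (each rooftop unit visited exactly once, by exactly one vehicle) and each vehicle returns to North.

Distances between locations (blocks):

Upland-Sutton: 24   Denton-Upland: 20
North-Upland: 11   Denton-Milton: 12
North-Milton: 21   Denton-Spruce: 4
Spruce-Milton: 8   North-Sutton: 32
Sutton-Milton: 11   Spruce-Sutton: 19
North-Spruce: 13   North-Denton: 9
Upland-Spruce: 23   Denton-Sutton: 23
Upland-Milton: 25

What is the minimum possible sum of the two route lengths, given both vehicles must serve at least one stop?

There are 2^4 − 1 = 15 ways to divide the 5 stops into two non-empty groups. For each, the best each vehicle can do is its own shortest tour through its group:
  {Denton} + {Upland, Spruce, Sutton, Milton}: 18 + 67 = 85
  {Upland} + {Denton, Spruce, Sutton, Milton}: 22 + 64 = 86
  {Denton, Upland} + {Spruce, Sutton, Milton}: 40 + 64 = 104
  {Spruce} + {Denton, Upland, Sutton, Milton}: 26 + 67 = 93
  {Denton, Spruce} + {Upland, Sutton, Milton}: 26 + 67 = 93
  {Upland, Spruce} + {Denton, Sutton, Milton}: 47 + 64 = 111
  … (15 splits in total)
Best: vehicle 1 North → Denton → North = 18; vehicle 2 North → Upland → Sutton → Milton → Spruce → North = 67; combined 85.

85 blocks — the smallest possible combined total.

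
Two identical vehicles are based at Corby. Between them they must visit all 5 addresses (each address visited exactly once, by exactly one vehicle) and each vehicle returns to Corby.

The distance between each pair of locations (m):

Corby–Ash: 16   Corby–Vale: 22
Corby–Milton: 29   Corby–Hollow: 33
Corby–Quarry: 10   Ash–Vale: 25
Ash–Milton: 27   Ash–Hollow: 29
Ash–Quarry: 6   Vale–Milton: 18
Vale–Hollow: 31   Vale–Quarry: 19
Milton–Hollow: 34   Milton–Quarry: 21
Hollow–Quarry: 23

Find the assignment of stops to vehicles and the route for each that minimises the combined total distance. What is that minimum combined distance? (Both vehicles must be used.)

Minimum combined distance: 139 m.

Try each way of splitting the stops between the two vehicles (each non-empty) and, for each split, find the best tour for each vehicle:
  {Ash} + {Vale, Milton, Hollow, Quarry}: 32 + 107 = 139
  {Vale} + {Ash, Milton, Hollow, Quarry}: 44 + 108 = 152
  {Ash, Vale} + {Milton, Hollow, Quarry}: 63 + 96 = 159
  {Milton} + {Ash, Vale, Hollow, Quarry}: 58 + 98 = 156
  {Ash, Milton} + {Vale, Hollow, Quarry}: 72 + 86 = 158
  {Vale, Milton} + {Ash, Hollow, Quarry}: 69 + 78 = 147
  … (15 splits in total)
Best: vehicle 1 Corby → Ash → Corby = 32; vehicle 2 Corby → Vale → Milton → Hollow → Quarry → Corby = 107; combined 139.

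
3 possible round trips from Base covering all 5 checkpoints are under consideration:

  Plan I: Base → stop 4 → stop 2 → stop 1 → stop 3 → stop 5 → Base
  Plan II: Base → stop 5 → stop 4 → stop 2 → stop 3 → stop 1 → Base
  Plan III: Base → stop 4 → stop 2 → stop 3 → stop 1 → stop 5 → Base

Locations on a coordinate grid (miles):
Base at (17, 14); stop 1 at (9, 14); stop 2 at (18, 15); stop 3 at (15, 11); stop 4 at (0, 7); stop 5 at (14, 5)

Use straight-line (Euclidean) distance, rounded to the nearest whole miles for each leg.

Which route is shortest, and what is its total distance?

Plan I: 18 + 20 + 9 + 7 + 6 + 9 = 69
Plan II: 9 + 14 + 20 + 5 + 7 + 8 = 63
Plan III: 18 + 20 + 5 + 7 + 10 + 9 = 69

Shortest is Plan II, total 63 miles.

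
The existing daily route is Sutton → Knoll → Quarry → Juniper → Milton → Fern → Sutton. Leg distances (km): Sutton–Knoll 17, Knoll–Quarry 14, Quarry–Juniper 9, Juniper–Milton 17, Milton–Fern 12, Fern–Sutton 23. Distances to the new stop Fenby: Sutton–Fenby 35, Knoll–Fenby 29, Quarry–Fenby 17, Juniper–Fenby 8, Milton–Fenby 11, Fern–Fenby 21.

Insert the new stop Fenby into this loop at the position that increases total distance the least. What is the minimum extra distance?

Minimum extra distance: 2 km, inserting Fenby between Juniper and Milton.

Insertion cost between consecutive stops i–j is d(i,Fenby) + d(Fenby,j) − d(i,j):
  between Sutton and Knoll: 35 + 29 − 17 = 47
  between Knoll and Quarry: 29 + 17 − 14 = 32
  between Quarry and Juniper: 17 + 8 − 9 = 16
  between Juniper and Milton: 8 + 11 − 17 = 2
  between Milton and Fern: 11 + 21 − 12 = 20
  between Fern and Sutton: 21 + 35 − 23 = 33
Cheapest insertion is between Juniper and Milton, adding 2.
New total = 92 + 2 = 94.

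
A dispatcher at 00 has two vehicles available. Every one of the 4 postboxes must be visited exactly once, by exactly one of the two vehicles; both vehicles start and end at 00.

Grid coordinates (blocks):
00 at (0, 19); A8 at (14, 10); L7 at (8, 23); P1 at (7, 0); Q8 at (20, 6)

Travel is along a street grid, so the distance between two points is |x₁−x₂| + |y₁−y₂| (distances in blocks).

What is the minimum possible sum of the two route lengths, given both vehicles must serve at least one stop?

Try each way of splitting the stops between the two vehicles (each non-empty) and, for each split, find the best tour for each vehicle:
  {A8} + {L7, P1, Q8}: 46 + 86 = 132
  {L7} + {A8, P1, Q8}: 24 + 78 = 102
  {A8, L7} + {P1, Q8}: 54 + 78 = 132
  {P1} + {A8, L7, Q8}: 52 + 74 = 126
  {A8, P1} + {L7, Q8}: 66 + 74 = 140
  {L7, P1} + {A8, Q8}: 62 + 66 = 128
  … (7 splits in total)
Best: vehicle 1 00 → L7 → 00 = 24; vehicle 2 00 → A8 → Q8 → P1 → 00 = 78; combined 102.

Minimum combined distance: 102 blocks.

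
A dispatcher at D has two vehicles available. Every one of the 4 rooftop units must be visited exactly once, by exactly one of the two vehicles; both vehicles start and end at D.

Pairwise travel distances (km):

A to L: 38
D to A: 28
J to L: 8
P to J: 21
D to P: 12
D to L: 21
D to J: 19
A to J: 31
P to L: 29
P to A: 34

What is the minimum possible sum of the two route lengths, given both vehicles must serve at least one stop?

Check every non-empty split of the stops between the two vehicles; for each half take its own optimal tour:
  {P} + {A, J, L}: 24 + 88 = 112
  {A} + {P, J, L}: 56 + 62 = 118
  {P, A} + {J, L}: 74 + 48 = 122
  {J} + {P, A, L}: 38 + 105 = 143
  {P, J} + {A, L}: 52 + 87 = 139
  {A, J} + {P, L}: 78 + 62 = 140
  … (7 splits in total)
Best: vehicle 1 D → P → D = 24; vehicle 2 D → A → J → L → D = 88; combined 112.

112 km — the smallest possible combined total.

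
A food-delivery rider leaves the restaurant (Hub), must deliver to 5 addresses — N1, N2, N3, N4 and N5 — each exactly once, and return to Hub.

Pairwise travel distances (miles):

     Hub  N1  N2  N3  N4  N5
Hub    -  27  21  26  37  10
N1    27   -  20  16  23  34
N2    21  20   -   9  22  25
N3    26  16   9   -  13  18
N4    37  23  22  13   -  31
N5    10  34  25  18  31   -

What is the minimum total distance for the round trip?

Minimum total distance: 105 miles.

Hub - N1 - N2 - N3 - N4 - N5 - Hub: 27+20+9+13+31+10 = 110
Hub - N1 - N2 - N3 - N5 - N4 - Hub: 27+20+9+18+31+37 = 142
Hub - N1 - N2 - N4 - N3 - N5 - Hub: 27+20+22+13+18+10 = 110
Hub - N1 - N2 - N4 - N5 - N3 - Hub: 27+20+22+31+18+26 = 144
Hub - N1 - N2 - N5 - N3 - N4 - Hub: 27+20+25+18+13+37 = 140
Hub - N1 - N2 - N5 - N4 - N3 - Hub: 27+20+25+31+13+26 = 142
Hub - N1 - N3 - N2 - N4 - N5 - Hub: 27+16+9+22+31+10 = 115
Hub - N1 - N3 - N2 - N5 - N4 - Hub: 27+16+9+25+31+37 = 145
Hub - N1 - N3 - N4 - N2 - N5 - Hub: 27+16+13+22+25+10 = 113
Hub - N1 - N3 - N4 - N5 - N2 - Hub: 27+16+13+31+25+21 = 133
Hub - N1 - N3 - N5 - N2 - N4 - Hub: 27+16+18+25+22+37 = 145
Hub - N1 - N3 - N5 - N4 - N2 - Hub: 27+16+18+31+22+21 = 135
Hub - N1 - N4 - N2 - N3 - N5 - Hub: 27+23+22+9+18+10 = 109
Hub - N1 - N4 - N2 - N5 - N3 - Hub: 27+23+22+25+18+26 = 141
… (46 more)
Hub - N2 - N1 - N4 - N3 - N5 - Hub: 21+20+23+13+18+10 = 105  ← best
The minimum is 105.
One optimal route: Hub → N2 → N1 → N4 → N3 → N5 → Hub (or its reverse).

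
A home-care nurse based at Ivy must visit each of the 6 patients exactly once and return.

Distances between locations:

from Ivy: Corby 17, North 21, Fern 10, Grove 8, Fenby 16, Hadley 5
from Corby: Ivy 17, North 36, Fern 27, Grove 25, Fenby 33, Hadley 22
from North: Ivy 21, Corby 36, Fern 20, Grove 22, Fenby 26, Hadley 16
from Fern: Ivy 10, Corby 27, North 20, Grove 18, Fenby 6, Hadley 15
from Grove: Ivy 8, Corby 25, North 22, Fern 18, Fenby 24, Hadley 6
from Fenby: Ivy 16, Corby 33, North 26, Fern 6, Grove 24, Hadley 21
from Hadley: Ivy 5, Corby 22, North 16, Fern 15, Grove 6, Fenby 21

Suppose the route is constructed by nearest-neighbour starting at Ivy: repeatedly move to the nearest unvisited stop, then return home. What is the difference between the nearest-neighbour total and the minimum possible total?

Ivy: Hadley=5, Grove=8, Fern=10, Fenby=16, Corby=17, North=21 ⇒ Hadley
Hadley: Grove=6, Fern=15, North=16, Fenby=21, Corby=22 ⇒ Grove
Grove: Fern=18, North=22, Fenby=24, Corby=25 ⇒ Fern
Fern: Fenby=6, North=20, Corby=27 ⇒ Fenby
Fenby: North=26, Corby=33 ⇒ North
North: Corby=36 ⇒ Corby
NN route Ivy → Hadley → Grove → Fern → Fenby → North → Corby → Ivy costs 114.
Optimal: Ivy → Corby → Fern → Fenby → North → Hadley → Grove → Ivy costs 106 (by enumerating all 360 distinct tours).
Excess = 114 − 106 = 8.

The nearest-neighbour route is 8 longer than optimal.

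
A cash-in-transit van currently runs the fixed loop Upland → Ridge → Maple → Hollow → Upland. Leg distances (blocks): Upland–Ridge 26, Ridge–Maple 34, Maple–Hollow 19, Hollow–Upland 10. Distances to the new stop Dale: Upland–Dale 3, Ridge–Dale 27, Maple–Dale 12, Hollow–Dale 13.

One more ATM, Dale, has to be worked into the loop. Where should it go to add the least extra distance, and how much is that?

Adding 4 blocks by placing Dale on the Upland–Ridge leg.

Insertion cost between consecutive stops i–j is d(i,Dale) + d(Dale,j) − d(i,j):
  between Upland and Ridge: 3 + 27 − 26 = 4
  between Ridge and Maple: 27 + 12 − 34 = 5
  between Maple and Hollow: 12 + 13 − 19 = 6
  between Hollow and Upland: 13 + 3 − 10 = 6
Cheapest insertion is between Upland and Ridge, adding 4.
New total = 89 + 4 = 93.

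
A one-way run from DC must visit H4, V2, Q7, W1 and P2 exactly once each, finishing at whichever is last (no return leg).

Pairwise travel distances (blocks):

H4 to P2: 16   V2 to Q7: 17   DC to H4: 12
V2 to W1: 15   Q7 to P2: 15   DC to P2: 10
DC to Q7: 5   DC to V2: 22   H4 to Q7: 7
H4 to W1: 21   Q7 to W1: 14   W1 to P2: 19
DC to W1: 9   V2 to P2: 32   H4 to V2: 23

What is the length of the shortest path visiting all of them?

There are 5! = 120 possible orderings.
DC→H4→V2→Q7→W1→P2: 12+23+17+14+19 = 85
DC→H4→V2→Q7→P2→W1: 12+23+17+15+19 = 86
DC→H4→V2→W1→Q7→P2: 12+23+15+14+15 = 79
DC→H4→V2→W1→P2→Q7: 12+23+15+19+15 = 84
DC→H4→V2→P2→Q7→W1: 12+23+32+15+14 = 96
DC→H4→V2→P2→W1→Q7: 12+23+32+19+14 = 100
DC→H4→Q7→V2→W1→P2: 12+7+17+15+19 = 70
DC→H4→Q7→V2→P2→W1: 12+7+17+32+19 = 87
DC→H4→Q7→W1→V2→P2: 12+7+14+15+32 = 80
DC→H4→Q7→W1→P2→V2: 12+7+14+19+32 = 84
DC→H4→Q7→P2→V2→W1: 12+7+15+32+15 = 81
DC→H4→Q7→P2→W1→V2: 12+7+15+19+15 = 68
DC→H4→W1→V2→Q7→P2: 12+21+15+17+15 = 80
DC→H4→W1→V2→P2→Q7: 12+21+15+32+15 = 95
… (106 more)
DC→Q7→H4→P2→W1→V2: 5+7+16+19+15 = 62  ← best
The minimum is 62.
One shortest path: DC → Q7 → H4 → P2 → W1 → V2.

Minimum one-way distance = 62 blocks.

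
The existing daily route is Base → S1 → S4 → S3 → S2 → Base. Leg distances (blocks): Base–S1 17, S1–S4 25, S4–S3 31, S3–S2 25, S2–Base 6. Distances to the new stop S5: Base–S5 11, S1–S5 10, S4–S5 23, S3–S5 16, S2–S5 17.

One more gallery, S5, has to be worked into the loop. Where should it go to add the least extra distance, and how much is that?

Insertion cost between consecutive stops i–j is d(i,S5) + d(S5,j) − d(i,j):
  between Base and S1: 11 + 10 − 17 = 4
  between S1 and S4: 10 + 23 − 25 = 8
  between S4 and S3: 23 + 16 − 31 = 8
  between S3 and S2: 16 + 17 − 25 = 8
  between S2 and Base: 17 + 11 − 6 = 22
Cheapest insertion is between Base and S1, adding 4.
New total = 104 + 4 = 108.

Minimum extra distance: 4 blocks, inserting S5 between Base and S1.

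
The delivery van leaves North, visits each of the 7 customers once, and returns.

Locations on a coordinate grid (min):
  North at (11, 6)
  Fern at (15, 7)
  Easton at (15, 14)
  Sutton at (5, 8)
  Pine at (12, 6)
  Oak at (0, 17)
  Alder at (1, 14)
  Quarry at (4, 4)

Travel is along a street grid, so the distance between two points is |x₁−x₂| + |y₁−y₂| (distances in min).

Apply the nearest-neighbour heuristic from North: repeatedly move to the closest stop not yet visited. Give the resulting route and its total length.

Nearest-neighbour total = 58 min; route North → Pine → Fern → Easton → Alder → Oak → Sutton → Quarry → North.

From North: distances to unvisited — Pine=1, Fern=5, Sutton=8, Quarry=9, Easton=12, Alder=18, Oak=22. Nearest is Pine (1).
From Pine: distances to unvisited — Fern=4, Sutton=9, Quarry=10, Easton=11, Alder=19, Oak=23. Nearest is Fern (4).
From Fern: distances to unvisited — Easton=7, Sutton=11, Quarry=14, Alder=21, Oak=25. Nearest is Easton (7).
From Easton: distances to unvisited — Alder=14, Sutton=16, Oak=18, Quarry=21. Nearest is Alder (14).
From Alder: distances to unvisited — Oak=4, Sutton=10, Quarry=13. Nearest is Oak (4).
From Oak: distances to unvisited — Sutton=14, Quarry=17. Nearest is Sutton (14).
From Sutton: distances to unvisited — Quarry=5. Nearest is Quarry (5).
Return Quarry→North: 9.
Total = 1 + 4 + 7 + 14 + 4 + 14 + 5 + 9 = 58.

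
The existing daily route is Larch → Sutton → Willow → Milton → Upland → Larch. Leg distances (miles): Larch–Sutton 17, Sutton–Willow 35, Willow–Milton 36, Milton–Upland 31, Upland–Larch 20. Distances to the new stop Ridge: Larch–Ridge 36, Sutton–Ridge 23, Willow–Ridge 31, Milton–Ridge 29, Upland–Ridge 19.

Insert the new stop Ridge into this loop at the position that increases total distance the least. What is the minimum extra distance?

Insertion cost between consecutive stops i–j is d(i,Ridge) + d(Ridge,j) − d(i,j):
  between Larch and Sutton: 36 + 23 − 17 = 42
  between Sutton and Willow: 23 + 31 − 35 = 19
  between Willow and Milton: 31 + 29 − 36 = 24
  between Milton and Upland: 29 + 19 − 31 = 17
  between Upland and Larch: 19 + 36 − 20 = 35
Cheapest insertion is between Milton and Upland, adding 17.
New total = 139 + 17 = 156.

Adding 17 miles by placing Ridge on the Milton–Upland leg.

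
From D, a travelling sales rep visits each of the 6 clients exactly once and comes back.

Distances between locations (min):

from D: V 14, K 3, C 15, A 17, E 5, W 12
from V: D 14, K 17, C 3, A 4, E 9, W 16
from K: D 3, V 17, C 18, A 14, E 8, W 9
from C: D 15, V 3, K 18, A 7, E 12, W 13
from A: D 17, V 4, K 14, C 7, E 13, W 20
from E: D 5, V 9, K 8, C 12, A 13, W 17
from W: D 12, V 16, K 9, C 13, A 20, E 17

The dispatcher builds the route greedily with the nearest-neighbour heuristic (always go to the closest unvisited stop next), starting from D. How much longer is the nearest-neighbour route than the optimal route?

12 min longer than the optimal tour.

From D: K=3, E=5, W=12, V=14, C=15, A=17 → choose K (3).
From K: E=8, W=9, A=14, V=17, C=18 → choose E (8).
From E: V=9, C=12, A=13, W=17 → choose V (9).
From V: C=3, A=4, W=16 → choose C (3).
From C: A=7, W=13 → choose A (7).
From A: W=20 → choose W (20).
NN route D → K → E → V → C → A → W → D costs 62.
Optimal: D → K → W → C → V → A → E → D costs 50 (by enumerating all 360 distinct tours).
Excess = 62 − 50 = 12.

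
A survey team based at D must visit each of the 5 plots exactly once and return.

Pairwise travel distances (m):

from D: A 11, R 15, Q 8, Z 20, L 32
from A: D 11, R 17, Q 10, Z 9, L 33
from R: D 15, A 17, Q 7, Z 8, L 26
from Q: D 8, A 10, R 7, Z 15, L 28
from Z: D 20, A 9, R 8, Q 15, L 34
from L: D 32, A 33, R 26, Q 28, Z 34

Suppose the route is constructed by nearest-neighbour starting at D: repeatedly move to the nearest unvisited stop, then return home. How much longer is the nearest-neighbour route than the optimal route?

The nearest-neighbour route is 7 m longer than optimal.

D: Q=8, A=11, R=15, Z=20, L=32 ⇒ Q
Q: R=7, A=10, Z=15, L=28 ⇒ R
R: Z=8, A=17, L=26 ⇒ Z
Z: A=9, L=34 ⇒ A
A: L=33 ⇒ L
NN route D → Q → R → Z → A → L → D costs 97.
Optimal: D → A → Z → R → L → Q → D costs 90 (by enumerating all 60 distinct tours).
Excess = 97 − 90 = 7.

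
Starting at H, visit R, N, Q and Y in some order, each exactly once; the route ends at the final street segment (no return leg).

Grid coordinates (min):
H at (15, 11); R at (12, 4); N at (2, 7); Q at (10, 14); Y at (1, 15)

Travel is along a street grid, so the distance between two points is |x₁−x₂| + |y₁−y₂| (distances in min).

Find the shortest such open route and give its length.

Shortest open route: 40 min.

There are 4! = 24 possible orderings.
H - R - N - Q - Y: 10+13+15+10 = 48
H - R - N - Y - Q: 10+13+9+10 = 42
H - R - Q - N - Y: 10+12+15+9 = 46
H - R - Q - Y - N: 10+12+10+9 = 41
H - R - Y - N - Q: 10+22+9+15 = 56
H - R - Y - Q - N: 10+22+10+15 = 57
H - N - R - Q - Y: 17+13+12+10 = 52
H - N - R - Y - Q: 17+13+22+10 = 62
H - N - Q - R - Y: 17+15+12+22 = 66
H - N - Q - Y - R: 17+15+10+22 = 64
H - N - Y - R - Q: 17+9+22+12 = 60
H - N - Y - Q - R: 17+9+10+12 = 48
H - Q - R - N - Y: 8+12+13+9 = 42
H - Q - R - Y - N: 8+12+22+9 = 51
… (10 more)
H - Q - Y - N - R: 8+10+9+13 = 40  ← best
The minimum is 40.
One shortest path: H → Q → Y → N → R.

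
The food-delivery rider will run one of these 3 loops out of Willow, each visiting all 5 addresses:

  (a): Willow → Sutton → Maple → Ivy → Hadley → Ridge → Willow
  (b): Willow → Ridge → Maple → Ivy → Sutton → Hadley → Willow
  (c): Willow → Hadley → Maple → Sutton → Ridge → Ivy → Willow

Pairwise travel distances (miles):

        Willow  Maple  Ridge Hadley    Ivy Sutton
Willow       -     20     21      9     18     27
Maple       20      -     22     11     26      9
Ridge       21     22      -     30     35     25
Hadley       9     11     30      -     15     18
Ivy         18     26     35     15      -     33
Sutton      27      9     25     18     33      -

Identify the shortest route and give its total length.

(a): 27 + 9 + 26 + 15 + 30 + 21 = 128
(b): 21 + 22 + 26 + 33 + 18 + 9 = 129
(c): 9 + 11 + 9 + 25 + 35 + 18 = 107

Shortest is (c), total 107 miles.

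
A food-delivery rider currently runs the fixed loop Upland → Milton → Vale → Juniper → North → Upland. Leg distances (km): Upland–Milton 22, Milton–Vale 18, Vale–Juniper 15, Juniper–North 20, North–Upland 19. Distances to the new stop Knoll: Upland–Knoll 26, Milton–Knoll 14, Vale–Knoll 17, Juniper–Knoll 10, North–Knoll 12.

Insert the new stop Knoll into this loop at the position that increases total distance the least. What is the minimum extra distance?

Insertion cost between consecutive stops i–j is d(i,Knoll) + d(Knoll,j) − d(i,j):
  between Upland and Milton: 26 + 14 − 22 = 18
  between Milton and Vale: 14 + 17 − 18 = 13
  between Vale and Juniper: 17 + 10 − 15 = 12
  between Juniper and North: 10 + 12 − 20 = 2
  between North and Upland: 12 + 26 − 19 = 19
Cheapest insertion is between Juniper and North, adding 2.
New total = 94 + 2 = 96.

Minimum extra distance: 2 km, inserting Knoll between Juniper and North.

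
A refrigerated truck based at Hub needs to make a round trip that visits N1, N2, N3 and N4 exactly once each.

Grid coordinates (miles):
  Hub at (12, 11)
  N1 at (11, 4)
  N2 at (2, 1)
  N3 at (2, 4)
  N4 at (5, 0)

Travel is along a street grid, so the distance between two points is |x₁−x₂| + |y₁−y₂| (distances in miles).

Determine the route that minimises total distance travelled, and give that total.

Minimum total distance: 42 miles.

Hub-N1-N2-N3-N4-Hub: 8+12+3+7+18 = 48
Hub-N1-N2-N4-N3-Hub: 8+12+4+7+17 = 48
Hub-N1-N3-N2-N4-Hub: 8+9+3+4+18 = 42
Hub-N1-N3-N4-N2-Hub: 8+9+7+4+20 = 48
Hub-N1-N4-N2-N3-Hub: 8+10+4+3+17 = 42
Hub-N1-N4-N3-N2-Hub: 8+10+7+3+20 = 48
Hub-N2-N1-N3-N4-Hub: 20+12+9+7+18 = 66
Hub-N2-N1-N4-N3-Hub: 20+12+10+7+17 = 66
Hub-N2-N3-N1-N4-Hub: 20+3+9+10+18 = 60
Hub-N2-N4-N1-N3-Hub: 20+4+10+9+17 = 60
Hub-N3-N1-N2-N4-Hub: 17+9+12+4+18 = 60
Hub-N3-N2-N1-N4-Hub: 17+3+12+10+18 = 60
The minimum is 42.
One optimal route: Hub → N1 → N3 → N2 → N4 → Hub (or its reverse).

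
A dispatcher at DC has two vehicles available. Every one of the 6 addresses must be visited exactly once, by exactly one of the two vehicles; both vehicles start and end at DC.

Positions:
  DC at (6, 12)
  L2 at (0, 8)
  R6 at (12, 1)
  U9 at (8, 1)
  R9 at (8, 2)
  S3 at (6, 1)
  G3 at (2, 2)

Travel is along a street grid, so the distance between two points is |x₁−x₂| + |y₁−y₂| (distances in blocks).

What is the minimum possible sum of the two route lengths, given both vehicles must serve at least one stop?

Minimum combined distance: 62 blocks.

Try each way of splitting the stops between the two vehicles (each non-empty) and, for each split, find the best tour for each vehicle:
  {L2} + {R6, U9, R9, S3, G3}: 20 + 42 = 62
  {R6} + {L2, U9, R9, S3, G3}: 34 + 38 = 72
  {L2, R6} + {U9, R9, S3, G3}: 46 + 34 = 80
  {U9} + {L2, R6, R9, S3, G3}: 26 + 46 = 72
  {L2, U9} + {R6, R9, S3, G3}: 38 + 42 = 80
  {R6, U9} + {L2, R9, S3, G3}: 34 + 38 = 72
  … (31 splits in total)
Best: vehicle 1 DC → L2 → DC = 20; vehicle 2 DC → R9 → R6 → U9 → S3 → G3 → DC = 42; combined 62.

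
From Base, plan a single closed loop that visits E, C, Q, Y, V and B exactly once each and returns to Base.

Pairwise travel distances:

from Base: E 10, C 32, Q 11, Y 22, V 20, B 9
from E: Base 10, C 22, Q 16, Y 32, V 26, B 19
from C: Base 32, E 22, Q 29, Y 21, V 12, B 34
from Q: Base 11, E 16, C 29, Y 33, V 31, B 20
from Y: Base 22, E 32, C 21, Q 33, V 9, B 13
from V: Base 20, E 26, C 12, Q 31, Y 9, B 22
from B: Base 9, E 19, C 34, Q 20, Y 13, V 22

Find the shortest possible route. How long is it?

Minimum total distance: 92.

Base→E→C→Q→Y→V→B→Base: 10+22+29+33+9+22+9 = 134
Base→E→C→Q→Y→B→V→Base: 10+22+29+33+13+22+20 = 149
Base→E→C→Q→V→Y→B→Base: 10+22+29+31+9+13+9 = 123
Base→E→C→Q→V→B→Y→Base: 10+22+29+31+22+13+22 = 149
Base→E→C→Q→B→Y→V→Base: 10+22+29+20+13+9+20 = 123
Base→E→C→Q→B→V→Y→Base: 10+22+29+20+22+9+22 = 134
Base→E→C→Y→Q→V→B→Base: 10+22+21+33+31+22+9 = 148
Base→E→C→Y→Q→B→V→Base: 10+22+21+33+20+22+20 = 148
… (352 more)
Base→Q→E→C→V→Y→B→Base: 11+16+22+12+9+13+9 = 92  ← best
The minimum is 92.
One optimal route: Base → Q → E → C → V → Y → B → Base (or its reverse).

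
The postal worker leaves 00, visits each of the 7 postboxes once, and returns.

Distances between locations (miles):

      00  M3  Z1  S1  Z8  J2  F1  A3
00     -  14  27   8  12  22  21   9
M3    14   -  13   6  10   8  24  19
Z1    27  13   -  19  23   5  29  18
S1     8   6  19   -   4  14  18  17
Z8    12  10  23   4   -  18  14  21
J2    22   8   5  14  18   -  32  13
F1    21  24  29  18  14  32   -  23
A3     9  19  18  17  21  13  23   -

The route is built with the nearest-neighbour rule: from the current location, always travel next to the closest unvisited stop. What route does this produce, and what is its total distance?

Total distance 97 miles via the nearest-neighbour route 00 → S1 → Z8 → M3 → J2 → Z1 → A3 → F1 → 00.

At 00 the remaining stops are S1 8, A3 9, Z8 12, M3 14, F1 21, J2 22, Z1 27; go to S1.
At S1 the remaining stops are Z8 4, M3 6, J2 14, A3 17, F1 18, Z1 19; go to Z8.
At Z8 the remaining stops are M3 10, F1 14, J2 18, A3 21, Z1 23; go to M3.
At M3 the remaining stops are J2 8, Z1 13, A3 19, F1 24; go to J2.
At J2 the remaining stops are Z1 5, A3 13, F1 32; go to Z1.
At Z1 the remaining stops are A3 18, F1 29; go to A3.
At A3 the remaining stops are F1 23; go to F1.
Return F1→00: 21.
Total = 8 + 4 + 10 + 8 + 5 + 18 + 23 + 21 = 97.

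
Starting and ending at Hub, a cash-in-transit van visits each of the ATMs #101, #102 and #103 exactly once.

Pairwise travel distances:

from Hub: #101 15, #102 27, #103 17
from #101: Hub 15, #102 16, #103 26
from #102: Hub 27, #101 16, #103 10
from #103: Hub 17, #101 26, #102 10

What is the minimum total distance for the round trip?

58 — the shortest possible round trip.

With 3 stops there are 3!/2 = 3 distinct round trips (a route and its reverse cost the same).
Hub → #101 → #102 → #103 → Hub: 15+16+10+17 = 58
Hub → #101 → #103 → #102 → Hub: 15+26+10+27 = 78
Hub → #102 → #101 → #103 → Hub: 27+16+26+17 = 86
The minimum is 58.
One optimal route: Hub → #101 → #102 → #103 → Hub (or its reverse).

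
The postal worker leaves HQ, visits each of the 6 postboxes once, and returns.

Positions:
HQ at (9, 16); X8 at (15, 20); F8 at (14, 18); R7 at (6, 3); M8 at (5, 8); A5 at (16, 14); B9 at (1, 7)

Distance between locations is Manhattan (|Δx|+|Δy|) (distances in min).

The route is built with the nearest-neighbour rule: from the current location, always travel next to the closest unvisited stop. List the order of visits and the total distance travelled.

Total distance 64 min via the nearest-neighbour route HQ → F8 → X8 → A5 → M8 → B9 → R7 → HQ.

HQ → [F8:7 / A5:9 / X8:10 / M8:12 / R7:16 / B9:17] → F8 (7)
F8 → [X8:3 / A5:6 / M8:19 / R7:23 / B9:24] → X8 (3)
X8 → [A5:7 / M8:22 / R7:26 / B9:27] → A5 (7)
A5 → [M8:17 / R7:21 / B9:22] → M8 (17)
M8 → [B9:5 / R7:6] → B9 (5)
B9 → [R7:9] → R7 (9)
Return R7→HQ: 16.
Total = 7 + 3 + 7 + 17 + 5 + 9 + 16 = 64.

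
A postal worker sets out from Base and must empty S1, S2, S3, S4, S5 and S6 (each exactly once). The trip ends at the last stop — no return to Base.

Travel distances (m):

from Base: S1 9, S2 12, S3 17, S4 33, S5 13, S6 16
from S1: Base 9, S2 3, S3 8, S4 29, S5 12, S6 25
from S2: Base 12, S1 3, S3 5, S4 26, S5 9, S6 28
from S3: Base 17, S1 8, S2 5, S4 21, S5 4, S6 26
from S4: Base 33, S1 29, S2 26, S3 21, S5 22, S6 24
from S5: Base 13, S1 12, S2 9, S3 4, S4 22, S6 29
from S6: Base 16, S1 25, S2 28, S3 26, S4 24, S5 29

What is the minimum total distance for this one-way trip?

Minimum one-way distance = 67 m.

There are 6! = 720 possible orderings.
Base→S1→S2→S3→S4→S5→S6: 9+3+5+21+22+29 = 89
Base→S1→S2→S3→S4→S6→S5: 9+3+5+21+24+29 = 91
Base→S1→S2→S3→S5→S4→S6: 9+3+5+4+22+24 = 67
Base→S1→S2→S3→S5→S6→S4: 9+3+5+4+29+24 = 74
Base→S1→S2→S3→S6→S4→S5: 9+3+5+26+24+22 = 89
Base→S1→S2→S3→S6→S5→S4: 9+3+5+26+29+22 = 94
Base→S1→S2→S4→S3→S5→S6: 9+3+26+21+4+29 = 92
Base→S1→S2→S4→S3→S6→S5: 9+3+26+21+26+29 = 114
… (712 more)
The minimum is 67.
One shortest path: Base → S1 → S2 → S3 → S5 → S4 → S6.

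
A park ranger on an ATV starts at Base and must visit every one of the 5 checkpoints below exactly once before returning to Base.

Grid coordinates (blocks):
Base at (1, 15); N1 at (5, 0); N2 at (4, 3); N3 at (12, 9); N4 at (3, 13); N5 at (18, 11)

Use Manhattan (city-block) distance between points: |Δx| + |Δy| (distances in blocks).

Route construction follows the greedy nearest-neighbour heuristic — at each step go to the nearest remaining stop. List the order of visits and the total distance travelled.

Total distance 64 blocks via the nearest-neighbour route Base → N4 → N2 → N1 → N3 → N5 → Base.

Base → [N4:4 / N2:15 / N3:17 / N1:19 / N5:21] → N4 (4)
N4 → [N2:11 / N3:13 / N1:15 / N5:17] → N2 (11)
N2 → [N1:4 / N3:14 / N5:22] → N1 (4)
N1 → [N3:16 / N5:24] → N3 (16)
N3 → [N5:8] → N5 (8)
Return N5→Base: 21.
Total = 4 + 11 + 4 + 16 + 8 + 21 = 64.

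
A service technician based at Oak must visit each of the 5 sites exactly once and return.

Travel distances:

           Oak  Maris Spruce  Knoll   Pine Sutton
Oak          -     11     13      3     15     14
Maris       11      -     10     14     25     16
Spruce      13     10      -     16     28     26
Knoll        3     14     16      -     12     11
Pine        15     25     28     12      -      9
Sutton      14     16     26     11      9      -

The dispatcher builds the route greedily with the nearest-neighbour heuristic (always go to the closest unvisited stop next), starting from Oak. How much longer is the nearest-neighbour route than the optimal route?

Oak: Knoll=3, Maris=11, Spruce=13, Sutton=14, Pine=15 ⇒ Knoll
Knoll: Sutton=11, Pine=12, Maris=14, Spruce=16 ⇒ Sutton
Sutton: Pine=9, Maris=16, Spruce=26 ⇒ Pine
Pine: Maris=25, Spruce=28 ⇒ Maris
Maris: Spruce=10 ⇒ Spruce
NN route Oak → Knoll → Sutton → Pine → Maris → Spruce → Oak costs 71.
Optimal: Oak → Spruce → Maris → Sutton → Pine → Knoll → Oak costs 63 (by enumerating all 60 distinct tours).
Excess = 71 − 63 = 8.

Excess over optimum: 8.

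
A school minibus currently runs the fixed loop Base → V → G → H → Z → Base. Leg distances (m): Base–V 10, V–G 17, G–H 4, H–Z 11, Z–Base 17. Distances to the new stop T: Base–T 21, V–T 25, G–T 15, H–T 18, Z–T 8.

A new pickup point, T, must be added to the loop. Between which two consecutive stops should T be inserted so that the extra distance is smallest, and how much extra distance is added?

Insertion cost between consecutive stops i–j is d(i,T) + d(T,j) − d(i,j):
  between Base and V: 21 + 25 − 10 = 36
  between V and G: 25 + 15 − 17 = 23
  between G and H: 15 + 18 − 4 = 29
  between H and Z: 18 + 8 − 11 = 15
  between Z and Base: 8 + 21 − 17 = 12
Cheapest insertion is between Z and Base, adding 12.
New total = 59 + 12 = 71.

Adding 12 m by placing T on the Z–Base leg.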